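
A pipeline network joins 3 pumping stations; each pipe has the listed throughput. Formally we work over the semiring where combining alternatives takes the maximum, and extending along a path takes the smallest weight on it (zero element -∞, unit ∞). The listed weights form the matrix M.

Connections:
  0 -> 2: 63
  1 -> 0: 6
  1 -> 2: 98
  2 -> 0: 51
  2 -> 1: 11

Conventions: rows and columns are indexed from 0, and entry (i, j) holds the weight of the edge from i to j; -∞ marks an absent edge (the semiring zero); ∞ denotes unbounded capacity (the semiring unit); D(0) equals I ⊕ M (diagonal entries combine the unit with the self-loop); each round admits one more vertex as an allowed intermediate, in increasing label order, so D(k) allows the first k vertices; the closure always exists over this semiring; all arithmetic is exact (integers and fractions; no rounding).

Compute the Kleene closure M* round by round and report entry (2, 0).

D(0):
  [∞, -∞, 63]
  [6, ∞, 98]
  [51, 11, ∞]
D(1):
  [∞, -∞, 63]
  [6, ∞, 98]
  [51, 11, ∞]
D(2):
  [∞, -∞, 63]
  [6, ∞, 98]
  [51, 11, ∞]
D(3):
  [∞, 11, 63]
  [51, ∞, 98]
  [51, 11, ∞]
Answer: M*[2][0] = 51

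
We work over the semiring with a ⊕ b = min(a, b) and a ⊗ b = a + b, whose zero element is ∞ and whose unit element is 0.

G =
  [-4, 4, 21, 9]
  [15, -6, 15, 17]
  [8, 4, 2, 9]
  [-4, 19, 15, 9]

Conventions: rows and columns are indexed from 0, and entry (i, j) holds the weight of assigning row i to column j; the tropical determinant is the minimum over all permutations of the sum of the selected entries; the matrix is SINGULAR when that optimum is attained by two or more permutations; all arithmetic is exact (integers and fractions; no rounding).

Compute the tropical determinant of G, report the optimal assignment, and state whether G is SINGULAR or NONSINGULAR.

σ = (0, 1, 2, 3): (-4) + (-6) + 2 + 9 = 1
σ = (0, 1, 3, 2): (-4) + (-6) + 9 + 15 = 14
σ = (0, 2, 1, 3): (-4) + 15 + 4 + 9 = 24
σ = (0, 2, 3, 1): (-4) + 15 + 9 + 19 = 39
σ = (0, 3, 1, 2): (-4) + 17 + 4 + 15 = 32
σ = (0, 3, 2, 1): (-4) + 17 + 2 + 19 = 34
σ = (1, 0, 2, 3): 4 + 15 + 2 + 9 = 30
σ = (1, 0, 3, 2): 4 + 15 + 9 + 15 = 43
σ = (1, 2, 0, 3): 4 + 15 + 8 + 9 = 36
σ = (1, 2, 3, 0): 4 + 15 + 9 + (-4) = 24
σ = (1, 3, 0, 2): 4 + 17 + 8 + 15 = 44
σ = (1, 3, 2, 0): 4 + 17 + 2 + (-4) = 19
σ = (2, 0, 1, 3): 21 + 15 + 4 + 9 = 49
σ = (2, 0, 3, 1): 21 + 15 + 9 + 19 = 64
σ = (2, 1, 0, 3): 21 + (-6) + 8 + 9 = 32
σ = (2, 1, 3, 0): 21 + (-6) + 9 + (-4) = 20
σ = (2, 3, 0, 1): 21 + 17 + 8 + 19 = 65
σ = (2, 3, 1, 0): 21 + 17 + 4 + (-4) = 38
σ = (3, 0, 1, 2): 9 + 15 + 4 + 15 = 43
σ = (3, 0, 2, 1): 9 + 15 + 2 + 19 = 45
σ = (3, 1, 0, 2): 9 + (-6) + 8 + 15 = 26
σ = (3, 1, 2, 0): 9 + (-6) + 2 + (-4) = 1
σ = (3, 2, 0, 1): 9 + 15 + 8 + 19 = 51
σ = (3, 2, 1, 0): 9 + 15 + 4 + (-4) = 24
Optimal value attained by: σ = (0, 1, 2, 3).
Answer: det⊕(G) = 1; verdict: SINGULAR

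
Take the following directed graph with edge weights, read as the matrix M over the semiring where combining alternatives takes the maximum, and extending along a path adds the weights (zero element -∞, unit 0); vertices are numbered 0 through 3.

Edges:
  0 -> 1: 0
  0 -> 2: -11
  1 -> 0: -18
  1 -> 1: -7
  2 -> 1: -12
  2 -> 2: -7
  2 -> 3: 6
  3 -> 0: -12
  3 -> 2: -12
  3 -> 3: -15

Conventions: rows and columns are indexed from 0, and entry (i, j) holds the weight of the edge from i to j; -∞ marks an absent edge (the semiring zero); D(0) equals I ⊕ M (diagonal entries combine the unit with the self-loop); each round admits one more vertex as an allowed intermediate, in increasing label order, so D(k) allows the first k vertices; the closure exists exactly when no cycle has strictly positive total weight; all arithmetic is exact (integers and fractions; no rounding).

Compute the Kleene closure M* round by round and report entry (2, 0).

D(0):
  [0, 0, -11, -∞]
  [-18, 0, -∞, -∞]
  [-∞, -12, 0, 6]
  [-12, -∞, -12, 0]
D(1):
  [0, 0, -11, -∞]
  [-18, 0, -29, -∞]
  [-∞, -12, 0, 6]
  [-12, -12, -12, 0]
D(2):
  [0, 0, -11, -∞]
  [-18, 0, -29, -∞]
  [-30, -12, 0, 6]
  [-12, -12, -12, 0]
D(3):
  [0, 0, -11, -5]
  [-18, 0, -29, -23]
  [-30, -12, 0, 6]
  [-12, -12, -12, 0]
D(4):
  [0, 0, -11, -5]
  [-18, 0, -29, -23]
  [-6, -6, 0, 6]
  [-12, -12, -12, 0]
Answer: M*[2][0] = -6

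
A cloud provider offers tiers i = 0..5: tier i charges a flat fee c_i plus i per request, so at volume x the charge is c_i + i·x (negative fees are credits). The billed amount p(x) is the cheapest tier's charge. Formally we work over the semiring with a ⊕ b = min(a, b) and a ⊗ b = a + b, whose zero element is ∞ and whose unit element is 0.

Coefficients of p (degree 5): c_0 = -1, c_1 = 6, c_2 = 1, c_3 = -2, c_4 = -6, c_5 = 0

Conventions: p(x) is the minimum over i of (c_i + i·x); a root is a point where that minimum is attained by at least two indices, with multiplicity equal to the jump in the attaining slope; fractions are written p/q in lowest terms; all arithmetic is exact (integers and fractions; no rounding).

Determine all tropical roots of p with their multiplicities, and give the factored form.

hull edge (i=0, c=-1) to (i=4, c=-6): slope -5/4, span 4
hull edge (i=4, c=-6) to (i=5, c=0): slope 6, span 1
Factored form: p(x) = 0 ⊗ (x ⊕ (-6)) ⊗ (x ⊕ 5/4) ⊗ (x ⊕ 5/4) ⊗ (x ⊕ 5/4) ⊗ (x ⊕ 5/4)
Answer: roots = -6 (mult 1), 5/4 (mult 4)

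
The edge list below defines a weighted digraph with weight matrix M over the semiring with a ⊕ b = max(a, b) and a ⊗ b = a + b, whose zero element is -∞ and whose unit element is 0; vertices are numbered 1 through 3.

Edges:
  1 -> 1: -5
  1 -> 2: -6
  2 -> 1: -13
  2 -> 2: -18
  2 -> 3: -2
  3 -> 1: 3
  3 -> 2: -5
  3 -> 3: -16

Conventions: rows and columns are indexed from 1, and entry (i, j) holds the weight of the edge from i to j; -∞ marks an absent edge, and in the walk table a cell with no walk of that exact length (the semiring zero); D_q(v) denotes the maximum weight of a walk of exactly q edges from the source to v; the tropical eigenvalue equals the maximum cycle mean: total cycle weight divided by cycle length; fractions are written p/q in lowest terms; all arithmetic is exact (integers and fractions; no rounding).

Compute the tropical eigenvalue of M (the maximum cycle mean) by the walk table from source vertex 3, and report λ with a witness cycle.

q=0: [-∞, -∞, 0]
q=1: [3, -5, -16]
q=2: [-2, -3, -7]
q=3: [-4, -8, -5]
Optimal cycle mean attained by: cycle 1->2->3->1, total (-6) + (-2) + 3, length 3.
Answer: λ = -5/3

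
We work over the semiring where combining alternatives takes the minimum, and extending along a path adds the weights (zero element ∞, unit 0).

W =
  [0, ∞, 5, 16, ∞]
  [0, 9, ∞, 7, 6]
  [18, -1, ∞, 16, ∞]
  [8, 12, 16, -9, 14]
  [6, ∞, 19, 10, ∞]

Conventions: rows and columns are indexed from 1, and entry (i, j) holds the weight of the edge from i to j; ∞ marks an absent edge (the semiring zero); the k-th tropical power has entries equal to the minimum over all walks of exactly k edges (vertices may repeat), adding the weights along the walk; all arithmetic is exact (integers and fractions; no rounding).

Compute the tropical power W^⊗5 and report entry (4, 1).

W^⊗2:
  [0, 4, 5, 7, 30]
  [0, 18, 5, -2, 15]
  [-1, 8, 23, 6, 5]
  [-1, 3, 7, -18, 5]
  [6, 18, 11, 1, 24]
W^⊗3:
  [0, 4, 5, -2, 10]
  [0, 4, 5, -11, 12]
  [-1, 17, 4, -3, 14]
  [-10, -6, -2, -27, -4]
  [6, 10, 11, -8, 15]
W^⊗4:
  [0, 4, 5, -11, 10]
  [-3, 1, 5, -20, 3]
  [-1, 3, 4, -12, 11]
  [-19, -15, -11, -36, -13]
  [0, 4, 8, -17, 6]
W^⊗5:
  [-3, 1, 5, -20, 3]
  [-12, -8, -4, -29, -6]
  [-4, 0, 4, -21, 2]
  [-28, -24, -20, -45, -22]
  [-9, -5, -1, -26, -3]
Key observation: the optimum is the walk 4->4->4->4->4->1, with weight (-9) + (-9) + (-9) + (-9) + 8 = -28.
Optimal value attained by: walk 4->4->4->4->4->1.
Answer: (W^⊗5)[4][1] = -28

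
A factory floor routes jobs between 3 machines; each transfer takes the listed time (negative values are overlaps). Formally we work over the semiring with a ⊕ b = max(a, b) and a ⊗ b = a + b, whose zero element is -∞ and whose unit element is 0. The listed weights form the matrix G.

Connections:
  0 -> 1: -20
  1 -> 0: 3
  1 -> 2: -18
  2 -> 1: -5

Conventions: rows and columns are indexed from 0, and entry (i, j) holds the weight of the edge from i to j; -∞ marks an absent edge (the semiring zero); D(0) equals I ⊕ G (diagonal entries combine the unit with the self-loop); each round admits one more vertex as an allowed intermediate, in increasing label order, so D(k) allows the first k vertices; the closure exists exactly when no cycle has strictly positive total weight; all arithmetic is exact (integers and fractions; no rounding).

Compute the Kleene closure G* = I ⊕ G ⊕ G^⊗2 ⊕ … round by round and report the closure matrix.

D(0):
  [0, -20, -∞]
  [3, 0, -18]
  [-∞, -5, 0]
D(1):
  [0, -20, -∞]
  [3, 0, -18]
  [-∞, -5, 0]
D(2):
  [0, -20, -38]
  [3, 0, -18]
  [-2, -5, 0]
D(3):
  [0, -20, -38]
  [3, 0, -18]
  [-2, -5, 0]
Answer: G* = [[0, -20, -38], [3, 0, -18], [-2, -5, 0]]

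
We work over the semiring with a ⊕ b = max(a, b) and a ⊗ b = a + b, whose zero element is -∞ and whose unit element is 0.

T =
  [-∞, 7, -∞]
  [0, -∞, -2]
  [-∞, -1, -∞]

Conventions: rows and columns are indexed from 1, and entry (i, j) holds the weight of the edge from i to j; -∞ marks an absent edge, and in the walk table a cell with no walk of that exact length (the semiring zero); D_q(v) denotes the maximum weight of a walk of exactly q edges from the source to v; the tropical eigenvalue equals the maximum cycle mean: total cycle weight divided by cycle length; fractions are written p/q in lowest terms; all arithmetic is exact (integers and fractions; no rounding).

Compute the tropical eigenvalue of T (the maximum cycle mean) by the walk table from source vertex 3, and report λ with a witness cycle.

q=0: [-∞, -∞, 0]
q=1: [-∞, -1, -∞]
q=2: [-1, -∞, -3]
q=3: [-∞, 6, -∞]
Optimal cycle mean attained by: cycle 1->2->1, total 7 + 0, length 2.
Answer: λ = 7/2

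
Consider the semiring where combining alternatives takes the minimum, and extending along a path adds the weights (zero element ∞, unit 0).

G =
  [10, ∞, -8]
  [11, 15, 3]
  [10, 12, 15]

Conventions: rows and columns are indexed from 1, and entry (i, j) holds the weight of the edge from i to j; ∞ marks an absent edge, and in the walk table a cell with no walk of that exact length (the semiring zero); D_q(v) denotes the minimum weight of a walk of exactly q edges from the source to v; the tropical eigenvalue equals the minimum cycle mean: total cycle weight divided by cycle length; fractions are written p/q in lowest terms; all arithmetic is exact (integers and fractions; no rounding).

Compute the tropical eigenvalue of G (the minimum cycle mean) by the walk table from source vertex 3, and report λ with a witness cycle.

q=0: [∞, ∞, 0]
q=1: [10, 12, 15]
q=2: [20, 27, 2]
q=3: [12, 14, 12]
Optimal cycle mean attained by: cycle 1->3->1, total (-8) + 10, length 2.
Answer: λ = 1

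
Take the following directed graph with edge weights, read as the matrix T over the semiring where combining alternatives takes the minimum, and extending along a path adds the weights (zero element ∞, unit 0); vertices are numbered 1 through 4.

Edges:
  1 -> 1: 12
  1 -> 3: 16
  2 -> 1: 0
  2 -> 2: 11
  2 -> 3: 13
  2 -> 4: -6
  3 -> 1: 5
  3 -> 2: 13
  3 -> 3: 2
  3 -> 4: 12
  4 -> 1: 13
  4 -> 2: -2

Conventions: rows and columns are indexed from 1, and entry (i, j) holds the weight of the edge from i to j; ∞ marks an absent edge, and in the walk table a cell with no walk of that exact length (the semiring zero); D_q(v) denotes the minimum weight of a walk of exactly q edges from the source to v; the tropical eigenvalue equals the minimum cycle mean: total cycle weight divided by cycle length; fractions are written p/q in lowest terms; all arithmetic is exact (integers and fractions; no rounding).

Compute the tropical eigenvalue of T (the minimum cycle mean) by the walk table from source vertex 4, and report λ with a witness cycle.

q=0: [∞, ∞, ∞, 0]
q=1: [13, -2, ∞, ∞]
q=2: [-2, 9, 11, -8]
q=3: [5, -10, 13, 3]
q=4: [-10, 1, 3, -16]
Optimal cycle mean attained by: cycle 2->4->2, total (-6) + (-2), length 2.
Answer: λ = -4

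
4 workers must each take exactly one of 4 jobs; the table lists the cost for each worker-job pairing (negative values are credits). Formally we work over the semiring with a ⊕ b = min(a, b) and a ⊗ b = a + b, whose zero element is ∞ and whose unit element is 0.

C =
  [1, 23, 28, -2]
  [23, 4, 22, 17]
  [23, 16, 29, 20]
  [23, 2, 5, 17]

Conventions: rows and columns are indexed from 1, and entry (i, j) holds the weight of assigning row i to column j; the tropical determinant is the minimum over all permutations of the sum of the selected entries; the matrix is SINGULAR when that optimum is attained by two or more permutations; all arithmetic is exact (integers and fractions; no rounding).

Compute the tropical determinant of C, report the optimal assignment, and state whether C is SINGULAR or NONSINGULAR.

σ = (1, 2, 3, 4): 1 + 4 + 29 + 17 = 51
σ = (1, 2, 4, 3): 1 + 4 + 20 + 5 = 30
σ = (1, 3, 2, 4): 1 + 22 + 16 + 17 = 56
σ = (1, 3, 4, 2): 1 + 22 + 20 + 2 = 45
σ = (1, 4, 2, 3): 1 + 17 + 16 + 5 = 39
σ = (1, 4, 3, 2): 1 + 17 + 29 + 2 = 49
σ = (2, 1, 3, 4): 23 + 23 + 29 + 17 = 92
σ = (2, 1, 4, 3): 23 + 23 + 20 + 5 = 71
σ = (2, 3, 1, 4): 23 + 22 + 23 + 17 = 85
σ = (2, 3, 4, 1): 23 + 22 + 20 + 23 = 88
σ = (2, 4, 1, 3): 23 + 17 + 23 + 5 = 68
σ = (2, 4, 3, 1): 23 + 17 + 29 + 23 = 92
σ = (3, 1, 2, 4): 28 + 23 + 16 + 17 = 84
σ = (3, 1, 4, 2): 28 + 23 + 20 + 2 = 73
σ = (3, 2, 1, 4): 28 + 4 + 23 + 17 = 72
σ = (3, 2, 4, 1): 28 + 4 + 20 + 23 = 75
σ = (3, 4, 1, 2): 28 + 17 + 23 + 2 = 70
σ = (3, 4, 2, 1): 28 + 17 + 16 + 23 = 84
σ = (4, 1, 2, 3): (-2) + 23 + 16 + 5 = 42
σ = (4, 1, 3, 2): (-2) + 23 + 29 + 2 = 52
σ = (4, 2, 1, 3): (-2) + 4 + 23 + 5 = 30
σ = (4, 2, 3, 1): (-2) + 4 + 29 + 23 = 54
σ = (4, 3, 1, 2): (-2) + 22 + 23 + 2 = 45
σ = (4, 3, 2, 1): (-2) + 22 + 16 + 23 = 59
Optimal value attained by: σ = (1, 2, 4, 3).
Answer: det⊕(C) = 30; verdict: SINGULAR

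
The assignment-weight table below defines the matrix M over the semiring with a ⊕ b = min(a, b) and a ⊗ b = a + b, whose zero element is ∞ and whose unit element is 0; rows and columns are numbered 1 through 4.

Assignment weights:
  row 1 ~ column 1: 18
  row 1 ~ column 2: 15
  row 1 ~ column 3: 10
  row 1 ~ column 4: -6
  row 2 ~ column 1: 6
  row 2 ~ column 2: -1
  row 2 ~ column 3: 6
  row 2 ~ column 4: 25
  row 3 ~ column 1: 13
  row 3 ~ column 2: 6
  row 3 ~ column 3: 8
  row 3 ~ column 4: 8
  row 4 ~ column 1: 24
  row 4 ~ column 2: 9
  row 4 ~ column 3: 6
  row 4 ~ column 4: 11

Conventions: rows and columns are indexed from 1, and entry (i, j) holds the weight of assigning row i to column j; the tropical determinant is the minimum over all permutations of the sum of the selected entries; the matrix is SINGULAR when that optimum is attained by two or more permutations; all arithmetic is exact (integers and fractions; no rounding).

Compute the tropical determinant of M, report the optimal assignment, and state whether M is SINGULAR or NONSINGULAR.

σ = (1, 2, 3, 4): 18 + (-1) + 8 + 11 = 36
σ = (1, 2, 4, 3): 18 + (-1) + 8 + 6 = 31
σ = (1, 3, 2, 4): 18 + 6 + 6 + 11 = 41
σ = (1, 3, 4, 2): 18 + 6 + 8 + 9 = 41
σ = (1, 4, 2, 3): 18 + 25 + 6 + 6 = 55
σ = (1, 4, 3, 2): 18 + 25 + 8 + 9 = 60
σ = (2, 1, 3, 4): 15 + 6 + 8 + 11 = 40
σ = (2, 1, 4, 3): 15 + 6 + 8 + 6 = 35
σ = (2, 3, 1, 4): 15 + 6 + 13 + 11 = 45
σ = (2, 3, 4, 1): 15 + 6 + 8 + 24 = 53
σ = (2, 4, 1, 3): 15 + 25 + 13 + 6 = 59
σ = (2, 4, 3, 1): 15 + 25 + 8 + 24 = 72
σ = (3, 1, 2, 4): 10 + 6 + 6 + 11 = 33
σ = (3, 1, 4, 2): 10 + 6 + 8 + 9 = 33
σ = (3, 2, 1, 4): 10 + (-1) + 13 + 11 = 33
σ = (3, 2, 4, 1): 10 + (-1) + 8 + 24 = 41
σ = (3, 4, 1, 2): 10 + 25 + 13 + 9 = 57
σ = (3, 4, 2, 1): 10 + 25 + 6 + 24 = 65
σ = (4, 1, 2, 3): (-6) + 6 + 6 + 6 = 12
σ = (4, 1, 3, 2): (-6) + 6 + 8 + 9 = 17
σ = (4, 2, 1, 3): (-6) + (-1) + 13 + 6 = 12
σ = (4, 2, 3, 1): (-6) + (-1) + 8 + 24 = 25
σ = (4, 3, 1, 2): (-6) + 6 + 13 + 9 = 22
σ = (4, 3, 2, 1): (-6) + 6 + 6 + 24 = 30
Optimal value attained by: σ = (4, 1, 2, 3).
Answer: det⊕(M) = 12; verdict: SINGULAR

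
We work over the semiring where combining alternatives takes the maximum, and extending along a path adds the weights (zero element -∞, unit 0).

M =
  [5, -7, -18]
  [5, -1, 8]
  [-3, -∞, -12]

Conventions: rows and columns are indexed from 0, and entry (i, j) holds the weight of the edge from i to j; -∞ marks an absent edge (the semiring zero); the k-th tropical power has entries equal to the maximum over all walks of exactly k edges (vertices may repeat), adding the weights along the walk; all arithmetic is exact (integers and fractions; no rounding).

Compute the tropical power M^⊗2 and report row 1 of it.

M^⊗2:
  [10, -2, 1]
  [10, -2, 7]
  [2, -10, -21]
Answer: row 1 of M^⊗2 = [10, -2, 7]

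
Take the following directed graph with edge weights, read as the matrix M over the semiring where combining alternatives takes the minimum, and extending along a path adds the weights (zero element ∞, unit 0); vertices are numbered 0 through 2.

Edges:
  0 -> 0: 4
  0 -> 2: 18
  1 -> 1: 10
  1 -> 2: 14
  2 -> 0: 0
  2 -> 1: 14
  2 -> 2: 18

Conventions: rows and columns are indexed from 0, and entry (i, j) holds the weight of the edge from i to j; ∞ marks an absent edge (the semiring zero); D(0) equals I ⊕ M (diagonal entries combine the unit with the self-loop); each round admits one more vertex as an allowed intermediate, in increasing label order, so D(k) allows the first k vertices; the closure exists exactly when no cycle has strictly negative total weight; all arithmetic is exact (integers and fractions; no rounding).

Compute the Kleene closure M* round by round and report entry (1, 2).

D(0):
  [0, ∞, 18]
  [∞, 0, 14]
  [0, 14, 0]
D(1):
  [0, ∞, 18]
  [∞, 0, 14]
  [0, 14, 0]
D(2):
  [0, ∞, 18]
  [∞, 0, 14]
  [0, 14, 0]
D(3):
  [0, 32, 18]
  [14, 0, 14]
  [0, 14, 0]
Answer: M*[1][2] = 14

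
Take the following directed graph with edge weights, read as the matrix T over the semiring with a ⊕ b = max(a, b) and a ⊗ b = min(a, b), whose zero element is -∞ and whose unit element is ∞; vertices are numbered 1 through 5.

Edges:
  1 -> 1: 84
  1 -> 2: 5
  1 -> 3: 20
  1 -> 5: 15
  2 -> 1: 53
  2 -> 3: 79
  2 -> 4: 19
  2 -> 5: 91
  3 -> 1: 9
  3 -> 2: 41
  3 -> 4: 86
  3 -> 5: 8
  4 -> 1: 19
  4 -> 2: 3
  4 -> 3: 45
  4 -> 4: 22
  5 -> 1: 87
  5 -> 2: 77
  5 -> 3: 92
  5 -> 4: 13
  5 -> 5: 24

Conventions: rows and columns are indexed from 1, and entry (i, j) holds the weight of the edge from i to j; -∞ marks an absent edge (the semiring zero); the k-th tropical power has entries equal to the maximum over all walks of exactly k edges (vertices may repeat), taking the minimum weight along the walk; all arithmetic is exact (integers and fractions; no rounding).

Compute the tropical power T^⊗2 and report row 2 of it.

T^⊗2:
  [84, 20, 20, 20, 15]
  [87, 77, 91, 79, 24]
  [41, 8, 45, 22, 41]
  [19, 41, 22, 45, 15]
  [84, 41, 77, 86, 77]
Answer: row 2 of T^⊗2 = [87, 77, 91, 79, 24]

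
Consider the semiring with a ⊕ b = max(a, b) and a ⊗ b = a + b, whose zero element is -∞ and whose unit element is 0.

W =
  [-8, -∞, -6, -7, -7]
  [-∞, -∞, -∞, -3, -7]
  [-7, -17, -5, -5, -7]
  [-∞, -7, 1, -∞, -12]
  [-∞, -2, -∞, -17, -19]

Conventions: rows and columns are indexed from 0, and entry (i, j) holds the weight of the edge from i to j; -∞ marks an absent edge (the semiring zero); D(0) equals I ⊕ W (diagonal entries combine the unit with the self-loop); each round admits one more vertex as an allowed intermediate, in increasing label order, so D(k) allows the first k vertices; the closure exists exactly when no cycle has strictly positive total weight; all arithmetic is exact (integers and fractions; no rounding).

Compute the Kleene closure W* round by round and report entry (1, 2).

D(0):
  [0, -∞, -6, -7, -7]
  [-∞, 0, -∞, -3, -7]
  [-7, -17, 0, -5, -7]
  [-∞, -7, 1, 0, -12]
  [-∞, -2, -∞, -17, 0]
D(1):
  [0, -∞, -6, -7, -7]
  [-∞, 0, -∞, -3, -7]
  [-7, -17, 0, -5, -7]
  [-∞, -7, 1, 0, -12]
  [-∞, -2, -∞, -17, 0]
D(2):
  [0, -∞, -6, -7, -7]
  [-∞, 0, -∞, -3, -7]
  [-7, -17, 0, -5, -7]
  [-∞, -7, 1, 0, -12]
  [-∞, -2, -∞, -5, 0]
D(3):
  [0, -23, -6, -7, -7]
  [-∞, 0, -∞, -3, -7]
  [-7, -17, 0, -5, -7]
  [-6, -7, 1, 0, -6]
  [-∞, -2, -∞, -5, 0]
D(4):
  [0, -14, -6, -7, -7]
  [-9, 0, -2, -3, -7]
  [-7, -12, 0, -5, -7]
  [-6, -7, 1, 0, -6]
  [-11, -2, -4, -5, 0]
D(5):
  [0, -9, -6, -7, -7]
  [-9, 0, -2, -3, -7]
  [-7, -9, 0, -5, -7]
  [-6, -7, 1, 0, -6]
  [-11, -2, -4, -5, 0]
Answer: W*[1][2] = -2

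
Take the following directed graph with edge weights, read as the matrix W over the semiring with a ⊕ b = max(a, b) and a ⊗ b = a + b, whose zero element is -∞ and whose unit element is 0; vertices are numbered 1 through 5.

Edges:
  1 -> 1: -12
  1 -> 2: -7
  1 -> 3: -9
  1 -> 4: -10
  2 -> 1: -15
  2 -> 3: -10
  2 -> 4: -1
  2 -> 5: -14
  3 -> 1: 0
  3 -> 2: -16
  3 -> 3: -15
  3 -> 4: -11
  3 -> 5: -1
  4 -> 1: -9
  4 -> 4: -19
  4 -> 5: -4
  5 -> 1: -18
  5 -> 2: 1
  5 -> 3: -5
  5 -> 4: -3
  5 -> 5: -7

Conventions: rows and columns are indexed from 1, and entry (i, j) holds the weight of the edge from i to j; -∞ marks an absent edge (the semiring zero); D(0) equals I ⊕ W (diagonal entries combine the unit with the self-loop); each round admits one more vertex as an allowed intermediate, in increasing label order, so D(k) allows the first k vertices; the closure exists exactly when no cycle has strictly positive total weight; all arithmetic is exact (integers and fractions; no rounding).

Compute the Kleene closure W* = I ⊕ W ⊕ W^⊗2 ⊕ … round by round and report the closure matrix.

D(0):
  [0, -7, -9, -10, -∞]
  [-15, 0, -10, -1, -14]
  [0, -16, 0, -11, -1]
  [-9, -∞, -∞, 0, -4]
  [-18, 1, -5, -3, 0]
D(1):
  [0, -7, -9, -10, -∞]
  [-15, 0, -10, -1, -14]
  [0, -7, 0, -10, -1]
  [-9, -16, -18, 0, -4]
  [-18, 1, -5, -3, 0]
D(2):
  [0, -7, -9, -8, -21]
  [-15, 0, -10, -1, -14]
  [0, -7, 0, -8, -1]
  [-9, -16, -18, 0, -4]
  [-14, 1, -5, 0, 0]
D(3):
  [0, -7, -9, -8, -10]
  [-10, 0, -10, -1, -11]
  [0, -7, 0, -8, -1]
  [-9, -16, -18, 0, -4]
  [-5, 1, -5, 0, 0]
D(4):
  [0, -7, -9, -8, -10]
  [-10, 0, -10, -1, -5]
  [0, -7, 0, -8, -1]
  [-9, -16, -18, 0, -4]
  [-5, 1, -5, 0, 0]
D(5):
  [0, -7, -9, -8, -10]
  [-10, 0, -10, -1, -5]
  [0, 0, 0, -1, -1]
  [-9, -3, -9, 0, -4]
  [-5, 1, -5, 0, 0]
Answer: W* = [[0, -7, -9, -8, -10], [-10, 0, -10, -1, -5], [0, 0, 0, -1, -1], [-9, -3, -9, 0, -4], [-5, 1, -5, 0, 0]]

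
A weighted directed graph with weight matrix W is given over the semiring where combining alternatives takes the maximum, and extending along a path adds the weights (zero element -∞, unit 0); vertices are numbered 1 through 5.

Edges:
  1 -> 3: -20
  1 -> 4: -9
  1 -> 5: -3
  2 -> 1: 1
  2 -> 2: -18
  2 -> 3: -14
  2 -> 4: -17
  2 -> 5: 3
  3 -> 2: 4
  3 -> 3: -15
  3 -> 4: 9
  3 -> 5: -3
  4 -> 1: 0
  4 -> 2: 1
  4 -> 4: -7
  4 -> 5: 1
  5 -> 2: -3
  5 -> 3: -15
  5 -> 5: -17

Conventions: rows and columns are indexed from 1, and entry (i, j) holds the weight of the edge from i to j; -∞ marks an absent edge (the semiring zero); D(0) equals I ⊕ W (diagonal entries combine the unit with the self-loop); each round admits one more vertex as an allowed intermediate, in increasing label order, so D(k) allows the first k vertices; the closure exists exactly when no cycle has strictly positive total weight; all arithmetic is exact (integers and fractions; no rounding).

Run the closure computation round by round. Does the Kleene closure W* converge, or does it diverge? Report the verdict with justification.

D(0):
  [0, -∞, -20, -9, -3]
  [1, 0, -14, -17, 3]
  [-∞, 4, 0, 9, -3]
  [0, 1, -∞, 0, 1]
  [-∞, -3, -15, -∞, 0]
D(1):
  [0, -∞, -20, -9, -3]
  [1, 0, -14, -8, 3]
  [-∞, 4, 0, 9, -3]
  [0, 1, -20, 0, 1]
  [-∞, -3, -15, -∞, 0]
D(2):
  [0, -∞, -20, -9, -3]
  [1, 0, -14, -8, 3]
  [5, 4, 0, 9, 7]
  [2, 1, -13, 0, 4]
  [-2, -3, -15, -11, 0]
D(3):
  [0, -16, -20, -9, -3]
  [1, 0, -14, -5, 3]
  [5, 4, 0, 9, 7]
  [2, 1, -13, 0, 4]
  [-2, -3, -15, -6, 0]
D(4):
  [0, -8, -20, -9, -3]
  [1, 0, -14, -5, 3]
  [11, 10, 0, 9, 13]
  [2, 1, -13, 0, 4]
  [-2, -3, -15, -6, 0]
D(5):
  [0, -6, -18, -9, -3]
  [1, 0, -12, -3, 3]
  [11, 10, 0, 9, 13]
  [2, 1, -11, 0, 4]
  [-2, -3, -15, -6, 0]
Key observation: every diagonal entry stays at the unit through all rounds, so no improving cycle exists.
Answer: CONVERGES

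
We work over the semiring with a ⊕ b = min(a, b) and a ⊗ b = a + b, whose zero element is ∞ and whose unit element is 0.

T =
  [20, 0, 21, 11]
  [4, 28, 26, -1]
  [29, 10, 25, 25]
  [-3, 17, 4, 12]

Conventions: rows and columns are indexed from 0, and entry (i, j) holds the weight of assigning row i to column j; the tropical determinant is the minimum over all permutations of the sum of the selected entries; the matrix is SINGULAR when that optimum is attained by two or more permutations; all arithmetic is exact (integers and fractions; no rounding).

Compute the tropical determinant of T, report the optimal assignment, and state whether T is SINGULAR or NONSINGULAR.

σ = (0, 1, 2, 3): 20 + 28 + 25 + 12 = 85
σ = (0, 1, 3, 2): 20 + 28 + 25 + 4 = 77
σ = (0, 2, 1, 3): 20 + 26 + 10 + 12 = 68
σ = (0, 2, 3, 1): 20 + 26 + 25 + 17 = 88
σ = (0, 3, 1, 2): 20 + (-1) + 10 + 4 = 33
σ = (0, 3, 2, 1): 20 + (-1) + 25 + 17 = 61
σ = (1, 0, 2, 3): 0 + 4 + 25 + 12 = 41
σ = (1, 0, 3, 2): 0 + 4 + 25 + 4 = 33
σ = (1, 2, 0, 3): 0 + 26 + 29 + 12 = 67
σ = (1, 2, 3, 0): 0 + 26 + 25 + (-3) = 48
σ = (1, 3, 0, 2): 0 + (-1) + 29 + 4 = 32
σ = (1, 3, 2, 0): 0 + (-1) + 25 + (-3) = 21
σ = (2, 0, 1, 3): 21 + 4 + 10 + 12 = 47
σ = (2, 0, 3, 1): 21 + 4 + 25 + 17 = 67
σ = (2, 1, 0, 3): 21 + 28 + 29 + 12 = 90
σ = (2, 1, 3, 0): 21 + 28 + 25 + (-3) = 71
σ = (2, 3, 0, 1): 21 + (-1) + 29 + 17 = 66
σ = (2, 3, 1, 0): 21 + (-1) + 10 + (-3) = 27
σ = (3, 0, 1, 2): 11 + 4 + 10 + 4 = 29
σ = (3, 0, 2, 1): 11 + 4 + 25 + 17 = 57
σ = (3, 1, 0, 2): 11 + 28 + 29 + 4 = 72
σ = (3, 1, 2, 0): 11 + 28 + 25 + (-3) = 61
σ = (3, 2, 0, 1): 11 + 26 + 29 + 17 = 83
σ = (3, 2, 1, 0): 11 + 26 + 10 + (-3) = 44
Optimal value attained by: σ = (1, 3, 2, 0).
Answer: det⊕(T) = 21; verdict: NONSINGULAR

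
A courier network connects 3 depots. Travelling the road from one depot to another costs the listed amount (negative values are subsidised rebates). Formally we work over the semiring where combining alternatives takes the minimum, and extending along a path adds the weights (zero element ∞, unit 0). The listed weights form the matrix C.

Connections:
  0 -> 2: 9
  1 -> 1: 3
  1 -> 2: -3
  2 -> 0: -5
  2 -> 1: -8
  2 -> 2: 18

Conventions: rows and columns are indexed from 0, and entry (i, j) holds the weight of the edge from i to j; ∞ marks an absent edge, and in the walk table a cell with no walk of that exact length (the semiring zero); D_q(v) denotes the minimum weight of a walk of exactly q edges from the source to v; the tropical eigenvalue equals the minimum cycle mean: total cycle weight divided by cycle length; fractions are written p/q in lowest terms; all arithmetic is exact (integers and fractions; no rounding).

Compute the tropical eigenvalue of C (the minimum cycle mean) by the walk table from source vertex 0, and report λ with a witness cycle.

q=0: [0, ∞, ∞]
q=1: [∞, ∞, 9]
q=2: [4, 1, 27]
q=3: [22, 4, -2]
Optimal cycle mean attained by: cycle 1->2->1, total (-3) + (-8), length 2.
Answer: λ = -11/2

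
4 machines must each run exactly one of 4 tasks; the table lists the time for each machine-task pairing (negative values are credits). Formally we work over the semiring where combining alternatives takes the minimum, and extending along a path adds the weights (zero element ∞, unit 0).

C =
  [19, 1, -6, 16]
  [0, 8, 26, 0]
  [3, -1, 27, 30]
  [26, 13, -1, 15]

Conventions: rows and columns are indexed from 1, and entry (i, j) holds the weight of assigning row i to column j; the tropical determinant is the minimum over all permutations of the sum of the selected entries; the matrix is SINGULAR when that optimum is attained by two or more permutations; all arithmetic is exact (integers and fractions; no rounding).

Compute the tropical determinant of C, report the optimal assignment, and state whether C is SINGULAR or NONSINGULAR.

σ = (1, 2, 3, 4): 19 + 8 + 27 + 15 = 69
σ = (1, 2, 4, 3): 19 + 8 + 30 + (-1) = 56
σ = (1, 3, 2, 4): 19 + 26 + (-1) + 15 = 59
σ = (1, 3, 4, 2): 19 + 26 + 30 + 13 = 88
σ = (1, 4, 2, 3): 19 + 0 + (-1) + (-1) = 17
σ = (1, 4, 3, 2): 19 + 0 + 27 + 13 = 59
σ = (2, 1, 3, 4): 1 + 0 + 27 + 15 = 43
σ = (2, 1, 4, 3): 1 + 0 + 30 + (-1) = 30
σ = (2, 3, 1, 4): 1 + 26 + 3 + 15 = 45
σ = (2, 3, 4, 1): 1 + 26 + 30 + 26 = 83
σ = (2, 4, 1, 3): 1 + 0 + 3 + (-1) = 3
σ = (2, 4, 3, 1): 1 + 0 + 27 + 26 = 54
σ = (3, 1, 2, 4): (-6) + 0 + (-1) + 15 = 8
σ = (3, 1, 4, 2): (-6) + 0 + 30 + 13 = 37
σ = (3, 2, 1, 4): (-6) + 8 + 3 + 15 = 20
σ = (3, 2, 4, 1): (-6) + 8 + 30 + 26 = 58
σ = (3, 4, 1, 2): (-6) + 0 + 3 + 13 = 10
σ = (3, 4, 2, 1): (-6) + 0 + (-1) + 26 = 19
σ = (4, 1, 2, 3): 16 + 0 + (-1) + (-1) = 14
σ = (4, 1, 3, 2): 16 + 0 + 27 + 13 = 56
σ = (4, 2, 1, 3): 16 + 8 + 3 + (-1) = 26
σ = (4, 2, 3, 1): 16 + 8 + 27 + 26 = 77
σ = (4, 3, 1, 2): 16 + 26 + 3 + 13 = 58
σ = (4, 3, 2, 1): 16 + 26 + (-1) + 26 = 67
Optimal value attained by: σ = (2, 4, 1, 3).
Answer: det⊕(C) = 3; verdict: NONSINGULAR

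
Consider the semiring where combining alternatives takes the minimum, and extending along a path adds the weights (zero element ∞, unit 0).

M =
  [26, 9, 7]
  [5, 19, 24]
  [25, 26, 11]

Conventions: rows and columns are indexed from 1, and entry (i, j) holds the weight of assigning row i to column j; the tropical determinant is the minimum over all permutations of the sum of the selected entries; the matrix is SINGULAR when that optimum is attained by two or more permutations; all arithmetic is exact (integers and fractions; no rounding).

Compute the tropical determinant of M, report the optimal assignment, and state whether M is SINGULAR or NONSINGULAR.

σ = (1, 2, 3): 26 + 19 + 11 = 56
σ = (1, 3, 2): 26 + 24 + 26 = 76
σ = (2, 1, 3): 9 + 5 + 11 = 25
σ = (2, 3, 1): 9 + 24 + 25 = 58
σ = (3, 1, 2): 7 + 5 + 26 = 38
σ = (3, 2, 1): 7 + 19 + 25 = 51
Optimal value attained by: σ = (2, 1, 3).
Answer: det⊕(M) = 25; verdict: NONSINGULAR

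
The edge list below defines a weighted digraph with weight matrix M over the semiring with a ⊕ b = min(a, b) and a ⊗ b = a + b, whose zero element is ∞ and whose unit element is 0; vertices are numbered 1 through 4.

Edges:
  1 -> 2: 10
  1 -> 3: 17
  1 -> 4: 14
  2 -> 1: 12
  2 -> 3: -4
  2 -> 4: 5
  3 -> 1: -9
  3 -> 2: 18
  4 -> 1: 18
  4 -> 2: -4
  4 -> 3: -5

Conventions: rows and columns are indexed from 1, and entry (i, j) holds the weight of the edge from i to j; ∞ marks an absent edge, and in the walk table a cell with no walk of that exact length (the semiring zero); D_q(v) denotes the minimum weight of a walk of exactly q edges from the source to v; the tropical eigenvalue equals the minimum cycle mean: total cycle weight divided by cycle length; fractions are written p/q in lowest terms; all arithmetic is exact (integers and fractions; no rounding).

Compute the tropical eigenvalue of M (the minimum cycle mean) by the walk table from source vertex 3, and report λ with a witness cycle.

q=0: [∞, ∞, 0, ∞]
q=1: [-9, 18, ∞, ∞]
q=2: [30, 1, 8, 5]
q=3: [-1, 1, -3, 6]
q=4: [-12, 2, -3, 6]
Optimal cycle mean attained by: cycle 1->2->3->1, total 10 + (-4) + (-9), length 3.
Answer: λ = -1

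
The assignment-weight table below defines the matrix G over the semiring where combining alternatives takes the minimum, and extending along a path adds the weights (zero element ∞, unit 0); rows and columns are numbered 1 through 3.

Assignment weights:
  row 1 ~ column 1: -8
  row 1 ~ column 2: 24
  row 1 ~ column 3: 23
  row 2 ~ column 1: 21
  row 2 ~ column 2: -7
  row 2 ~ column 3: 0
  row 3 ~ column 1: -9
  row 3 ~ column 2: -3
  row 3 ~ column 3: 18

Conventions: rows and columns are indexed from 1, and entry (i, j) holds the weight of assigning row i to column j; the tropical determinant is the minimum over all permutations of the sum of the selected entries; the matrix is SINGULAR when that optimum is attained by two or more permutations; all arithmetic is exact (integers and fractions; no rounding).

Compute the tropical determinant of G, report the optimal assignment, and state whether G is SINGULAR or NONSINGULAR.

σ = (1, 2, 3): (-8) + (-7) + 18 = 3
σ = (1, 3, 2): (-8) + 0 + (-3) = -11
σ = (2, 1, 3): 24 + 21 + 18 = 63
σ = (2, 3, 1): 24 + 0 + (-9) = 15
σ = (3, 1, 2): 23 + 21 + (-3) = 41
σ = (3, 2, 1): 23 + (-7) + (-9) = 7
Optimal value attained by: σ = (1, 3, 2).
Answer: det⊕(G) = -11; verdict: NONSINGULAR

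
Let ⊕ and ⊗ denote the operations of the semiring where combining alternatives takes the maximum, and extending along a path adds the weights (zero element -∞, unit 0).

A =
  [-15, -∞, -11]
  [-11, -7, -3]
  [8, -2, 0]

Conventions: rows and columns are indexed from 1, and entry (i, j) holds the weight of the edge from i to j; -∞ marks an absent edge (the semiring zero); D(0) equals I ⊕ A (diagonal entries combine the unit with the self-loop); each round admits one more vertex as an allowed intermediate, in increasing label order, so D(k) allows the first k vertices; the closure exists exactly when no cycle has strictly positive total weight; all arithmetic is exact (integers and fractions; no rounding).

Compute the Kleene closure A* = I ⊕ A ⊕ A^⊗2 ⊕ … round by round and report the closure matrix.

D(0):
  [0, -∞, -11]
  [-11, 0, -3]
  [8, -2, 0]
D(1):
  [0, -∞, -11]
  [-11, 0, -3]
  [8, -2, 0]
D(2):
  [0, -∞, -11]
  [-11, 0, -3]
  [8, -2, 0]
D(3):
  [0, -13, -11]
  [5, 0, -3]
  [8, -2, 0]
Answer: A* = [[0, -13, -11], [5, 0, -3], [8, -2, 0]]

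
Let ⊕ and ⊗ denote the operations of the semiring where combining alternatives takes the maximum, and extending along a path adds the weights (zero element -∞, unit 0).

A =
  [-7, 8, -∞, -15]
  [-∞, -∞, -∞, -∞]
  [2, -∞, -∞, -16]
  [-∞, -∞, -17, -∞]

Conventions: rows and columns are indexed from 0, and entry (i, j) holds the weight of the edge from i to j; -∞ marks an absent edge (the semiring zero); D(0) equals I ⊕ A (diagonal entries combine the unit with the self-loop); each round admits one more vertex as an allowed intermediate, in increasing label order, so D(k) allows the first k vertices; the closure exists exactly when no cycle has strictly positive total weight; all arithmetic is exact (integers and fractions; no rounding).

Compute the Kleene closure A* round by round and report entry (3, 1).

D(0):
  [0, 8, -∞, -15]
  [-∞, 0, -∞, -∞]
  [2, -∞, 0, -16]
  [-∞, -∞, -17, 0]
D(1):
  [0, 8, -∞, -15]
  [-∞, 0, -∞, -∞]
  [2, 10, 0, -13]
  [-∞, -∞, -17, 0]
D(2):
  [0, 8, -∞, -15]
  [-∞, 0, -∞, -∞]
  [2, 10, 0, -13]
  [-∞, -∞, -17, 0]
D(3):
  [0, 8, -∞, -15]
  [-∞, 0, -∞, -∞]
  [2, 10, 0, -13]
  [-15, -7, -17, 0]
D(4):
  [0, 8, -32, -15]
  [-∞, 0, -∞, -∞]
  [2, 10, 0, -13]
  [-15, -7, -17, 0]
Answer: A*[3][1] = -7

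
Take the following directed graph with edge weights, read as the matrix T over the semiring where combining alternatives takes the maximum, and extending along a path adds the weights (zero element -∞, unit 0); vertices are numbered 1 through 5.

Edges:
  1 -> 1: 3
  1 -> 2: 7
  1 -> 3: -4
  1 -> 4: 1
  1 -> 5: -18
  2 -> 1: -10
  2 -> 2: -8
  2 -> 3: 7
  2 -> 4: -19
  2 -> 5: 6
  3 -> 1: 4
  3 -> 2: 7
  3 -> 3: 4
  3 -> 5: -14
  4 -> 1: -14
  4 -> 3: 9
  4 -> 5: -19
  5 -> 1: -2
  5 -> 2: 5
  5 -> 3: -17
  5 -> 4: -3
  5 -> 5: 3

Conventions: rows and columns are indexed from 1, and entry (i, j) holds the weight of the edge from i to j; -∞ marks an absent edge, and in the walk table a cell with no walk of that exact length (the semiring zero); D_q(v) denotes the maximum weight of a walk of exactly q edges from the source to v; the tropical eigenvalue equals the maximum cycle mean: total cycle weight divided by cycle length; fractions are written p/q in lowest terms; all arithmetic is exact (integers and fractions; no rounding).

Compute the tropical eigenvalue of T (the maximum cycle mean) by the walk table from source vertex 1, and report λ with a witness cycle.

q=0: [0, -∞, -∞, -∞, -∞]
q=1: [3, 7, -4, 1, -18]
q=2: [6, 10, 14, 4, 13]
q=3: [18, 21, 18, 10, 16]
q=4: [22, 25, 28, 19, 27]
q=5: [32, 35, 32, 24, 31]
Optimal cycle mean attained by: cycle 2->3->2, total 7 + 7, length 2.
Answer: λ = 7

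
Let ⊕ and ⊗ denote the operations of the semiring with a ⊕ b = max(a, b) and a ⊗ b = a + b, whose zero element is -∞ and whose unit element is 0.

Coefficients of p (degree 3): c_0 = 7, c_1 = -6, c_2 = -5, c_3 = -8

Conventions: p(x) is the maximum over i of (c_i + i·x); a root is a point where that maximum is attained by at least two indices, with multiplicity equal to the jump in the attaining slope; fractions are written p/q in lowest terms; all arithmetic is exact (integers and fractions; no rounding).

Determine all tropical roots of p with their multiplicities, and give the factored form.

hull edge (i=0, c=7) to (i=3, c=-8): slope -5, span 3
Factored form: p(x) = -8 ⊗ (x ⊕ 5) ⊗ (x ⊕ 5) ⊗ (x ⊕ 5)
Answer: roots = 5 (mult 3)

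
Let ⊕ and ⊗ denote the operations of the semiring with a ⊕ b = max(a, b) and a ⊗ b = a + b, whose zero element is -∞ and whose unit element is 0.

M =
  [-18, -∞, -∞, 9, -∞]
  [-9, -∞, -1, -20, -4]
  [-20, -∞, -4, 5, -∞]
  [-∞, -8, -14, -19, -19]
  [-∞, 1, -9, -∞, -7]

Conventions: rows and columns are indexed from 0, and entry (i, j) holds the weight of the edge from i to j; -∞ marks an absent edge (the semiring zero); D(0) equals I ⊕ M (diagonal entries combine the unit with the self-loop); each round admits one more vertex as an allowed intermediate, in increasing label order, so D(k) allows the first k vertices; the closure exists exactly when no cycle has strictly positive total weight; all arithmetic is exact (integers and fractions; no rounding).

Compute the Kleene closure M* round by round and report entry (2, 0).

D(0):
  [0, -∞, -∞, 9, -∞]
  [-9, 0, -1, -20, -4]
  [-20, -∞, 0, 5, -∞]
  [-∞, -8, -14, 0, -19]
  [-∞, 1, -9, -∞, 0]
D(1):
  [0, -∞, -∞, 9, -∞]
  [-9, 0, -1, 0, -4]
  [-20, -∞, 0, 5, -∞]
  [-∞, -8, -14, 0, -19]
  [-∞, 1, -9, -∞, 0]
D(2):
  [0, -∞, -∞, 9, -∞]
  [-9, 0, -1, 0, -4]
  [-20, -∞, 0, 5, -∞]
  [-17, -8, -9, 0, -12]
  [-8, 1, 0, 1, 0]
D(3):
  [0, -∞, -∞, 9, -∞]
  [-9, 0, -1, 4, -4]
  [-20, -∞, 0, 5, -∞]
  [-17, -8, -9, 0, -12]
  [-8, 1, 0, 5, 0]
D(4):
  [0, 1, 0, 9, -3]
  [-9, 0, -1, 4, -4]
  [-12, -3, 0, 5, -7]
  [-17, -8, -9, 0, -12]
  [-8, 1, 0, 5, 0]
D(5):
  [0, 1, 0, 9, -3]
  [-9, 0, -1, 4, -4]
  [-12, -3, 0, 5, -7]
  [-17, -8, -9, 0, -12]
  [-8, 1, 0, 5, 0]
Answer: M*[2][0] = -12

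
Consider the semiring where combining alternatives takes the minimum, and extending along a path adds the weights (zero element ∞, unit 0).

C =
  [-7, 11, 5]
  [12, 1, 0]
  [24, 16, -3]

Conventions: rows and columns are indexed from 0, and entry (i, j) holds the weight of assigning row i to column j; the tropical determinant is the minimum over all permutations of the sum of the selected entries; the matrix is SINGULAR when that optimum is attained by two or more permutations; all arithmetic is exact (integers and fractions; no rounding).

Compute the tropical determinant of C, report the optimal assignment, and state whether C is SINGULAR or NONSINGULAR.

σ = (0, 1, 2): (-7) + 1 + (-3) = -9
σ = (0, 2, 1): (-7) + 0 + 16 = 9
σ = (1, 0, 2): 11 + 12 + (-3) = 20
σ = (1, 2, 0): 11 + 0 + 24 = 35
σ = (2, 0, 1): 5 + 12 + 16 = 33
σ = (2, 1, 0): 5 + 1 + 24 = 30
Optimal value attained by: σ = (0, 1, 2).
Answer: det⊕(C) = -9; verdict: NONSINGULAR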